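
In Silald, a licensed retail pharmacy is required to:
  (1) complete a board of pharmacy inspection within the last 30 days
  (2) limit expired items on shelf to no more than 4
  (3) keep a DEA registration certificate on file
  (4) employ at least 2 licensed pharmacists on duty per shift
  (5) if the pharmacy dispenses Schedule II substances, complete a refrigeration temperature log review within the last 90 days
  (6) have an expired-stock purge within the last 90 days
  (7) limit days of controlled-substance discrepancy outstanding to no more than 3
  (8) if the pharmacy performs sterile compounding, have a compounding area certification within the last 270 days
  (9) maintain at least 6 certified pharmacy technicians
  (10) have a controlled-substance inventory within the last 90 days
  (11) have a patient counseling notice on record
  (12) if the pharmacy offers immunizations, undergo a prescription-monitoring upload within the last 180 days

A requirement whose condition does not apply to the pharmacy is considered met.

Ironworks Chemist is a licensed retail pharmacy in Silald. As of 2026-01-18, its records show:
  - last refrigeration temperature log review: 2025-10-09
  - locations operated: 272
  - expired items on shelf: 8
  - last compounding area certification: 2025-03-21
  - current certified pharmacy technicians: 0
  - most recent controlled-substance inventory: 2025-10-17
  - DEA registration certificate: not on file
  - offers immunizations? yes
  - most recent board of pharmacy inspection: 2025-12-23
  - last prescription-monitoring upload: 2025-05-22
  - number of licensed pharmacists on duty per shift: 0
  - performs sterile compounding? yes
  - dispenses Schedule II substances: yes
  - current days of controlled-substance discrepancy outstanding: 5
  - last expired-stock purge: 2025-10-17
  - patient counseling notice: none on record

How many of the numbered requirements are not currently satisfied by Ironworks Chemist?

1. board of pharmacy inspection 26 days ago vs limit 30 → met
2. expired items on shelf 8 > 4 → not met
3. DEA registration certificate absent → not met
4. licensed pharmacists on duty per shift 0 < 2 → not met
5. condition 'dispenses Schedule II substances' holds; refrigeration temperature log review 101 days ago vs limit 90 → not met
6. expired-stock purge 93 days ago vs limit 90 → not met
7. days of controlled-substance discrepancy outstanding 5 > 3 → not met
8. condition 'performs sterile compounding' holds; compounding area certification 303 days ago vs limit 270 → not met
9. certified pharmacy technicians 0 < 6 → not met
10. controlled-substance inventory 93 days ago vs limit 90 → not met
11. patient counseling notice absent → not met
12. condition 'offers immunizations' holds; prescription-monitoring upload 241 days ago vs limit 180 → not met
Not met: 11 of 12

11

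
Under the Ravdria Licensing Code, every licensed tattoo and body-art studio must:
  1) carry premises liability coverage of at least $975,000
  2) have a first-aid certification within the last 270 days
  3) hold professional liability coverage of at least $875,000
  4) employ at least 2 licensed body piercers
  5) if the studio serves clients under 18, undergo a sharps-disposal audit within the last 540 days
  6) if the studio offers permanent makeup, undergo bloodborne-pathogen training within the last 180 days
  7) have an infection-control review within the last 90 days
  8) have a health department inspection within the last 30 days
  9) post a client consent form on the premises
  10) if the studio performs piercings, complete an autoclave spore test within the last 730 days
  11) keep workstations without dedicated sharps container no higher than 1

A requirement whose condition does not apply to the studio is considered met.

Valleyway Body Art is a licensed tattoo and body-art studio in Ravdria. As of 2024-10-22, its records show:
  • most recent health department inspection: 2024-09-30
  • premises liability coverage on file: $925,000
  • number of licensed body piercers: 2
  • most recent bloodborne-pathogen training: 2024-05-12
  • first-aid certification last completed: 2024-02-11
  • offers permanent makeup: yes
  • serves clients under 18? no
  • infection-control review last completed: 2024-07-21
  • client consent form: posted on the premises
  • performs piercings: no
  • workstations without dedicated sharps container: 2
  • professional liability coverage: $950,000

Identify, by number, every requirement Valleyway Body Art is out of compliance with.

1, 7, 11

1. premises liability coverage $925,000 < $975,000 → not met
2. first-aid certification 254 days ago vs limit 270 → met
3. professional liability coverage $950,000 ≥ $875,000 → met
4. licensed body piercers 2 ≥ 2 → met
5. condition 'serves clients under 18' does not hold → requirement n/a → met
6. condition 'offers permanent makeup' holds; bloodborne-pathogen training 163 days ago vs limit 180 → met
7. infection-control review 93 days ago vs limit 90 → not met
8. health department inspection 22 days ago vs limit 30 → met
9. client consent form present → met
10. condition 'performs piercings' does not hold → requirement n/a → met
11. workstations without dedicated sharps container 2 > 1 → not met
Not met: 1, 7, 11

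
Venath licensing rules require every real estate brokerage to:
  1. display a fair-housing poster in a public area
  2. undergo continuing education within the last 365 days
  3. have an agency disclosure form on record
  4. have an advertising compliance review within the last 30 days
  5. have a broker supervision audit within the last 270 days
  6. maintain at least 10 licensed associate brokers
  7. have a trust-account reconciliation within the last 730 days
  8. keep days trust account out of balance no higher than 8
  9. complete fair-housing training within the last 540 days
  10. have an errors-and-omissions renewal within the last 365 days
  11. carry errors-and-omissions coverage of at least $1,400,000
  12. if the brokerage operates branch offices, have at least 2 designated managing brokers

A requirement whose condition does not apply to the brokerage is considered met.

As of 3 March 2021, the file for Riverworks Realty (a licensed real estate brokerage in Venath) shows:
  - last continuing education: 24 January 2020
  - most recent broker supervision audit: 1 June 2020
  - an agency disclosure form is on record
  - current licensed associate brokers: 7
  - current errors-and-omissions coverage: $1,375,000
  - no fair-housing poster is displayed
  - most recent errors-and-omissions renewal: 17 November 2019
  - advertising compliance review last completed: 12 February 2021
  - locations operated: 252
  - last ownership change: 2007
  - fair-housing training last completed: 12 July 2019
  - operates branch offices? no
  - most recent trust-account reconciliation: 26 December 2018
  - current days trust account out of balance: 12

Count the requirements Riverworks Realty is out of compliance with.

1. fair-housing poster absent → not met
2. continuing education 404 days ago vs limit 365 → not met
3. agency disclosure form present → met
4. advertising compliance review 19 days ago vs limit 30 → met
5. broker supervision audit 275 days ago vs limit 270 → not met
6. licensed associate brokers 7 < 10 → not met
7. trust-account reconciliation 798 days ago vs limit 730 → not met
8. days trust account out of balance 12 > 8 → not met
9. fair-housing training 600 days ago vs limit 540 → not met
10. errors-and-omissions renewal 472 days ago vs limit 365 → not met
11. errors-and-omissions coverage $1,375,000 < $1,400,000 → not met
12. condition 'operates branch offices' does not hold → requirement n/a → met
Not met: 9 of 12

9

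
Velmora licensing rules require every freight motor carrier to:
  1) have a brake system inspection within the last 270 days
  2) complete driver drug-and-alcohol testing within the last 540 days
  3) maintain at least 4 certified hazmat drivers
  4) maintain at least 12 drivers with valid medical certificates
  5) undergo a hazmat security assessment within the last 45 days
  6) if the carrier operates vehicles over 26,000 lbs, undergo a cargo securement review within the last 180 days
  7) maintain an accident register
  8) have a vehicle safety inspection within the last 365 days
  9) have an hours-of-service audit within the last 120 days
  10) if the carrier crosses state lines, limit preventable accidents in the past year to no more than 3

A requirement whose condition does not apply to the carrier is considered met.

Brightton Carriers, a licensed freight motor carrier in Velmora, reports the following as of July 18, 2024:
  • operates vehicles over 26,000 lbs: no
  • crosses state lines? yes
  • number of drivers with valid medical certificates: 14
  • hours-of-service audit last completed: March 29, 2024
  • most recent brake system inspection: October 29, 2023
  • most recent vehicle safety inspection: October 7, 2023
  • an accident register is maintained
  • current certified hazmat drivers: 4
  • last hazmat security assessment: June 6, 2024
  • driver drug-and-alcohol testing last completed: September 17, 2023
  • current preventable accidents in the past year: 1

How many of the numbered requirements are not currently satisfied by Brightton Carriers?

1. brake system inspection 263 days ago vs limit 270 → met
2. driver drug-and-alcohol testing 305 days ago vs limit 540 → met
3. certified hazmat drivers 4 ≥ 4 → met
4. drivers with valid medical certificates 14 ≥ 12 → met
5. hazmat security assessment 42 days ago vs limit 45 → met
6. condition 'operates vehicles over 26,000 lbs' does not hold → requirement n/a → met
7. accident register present → met
8. vehicle safety inspection 285 days ago vs limit 365 → met
9. hours-of-service audit 111 days ago vs limit 120 → met
10. condition 'crosses state lines' holds; preventable accidents in the past year 1 ≤ 3 → met
Not met: 0 of 10

0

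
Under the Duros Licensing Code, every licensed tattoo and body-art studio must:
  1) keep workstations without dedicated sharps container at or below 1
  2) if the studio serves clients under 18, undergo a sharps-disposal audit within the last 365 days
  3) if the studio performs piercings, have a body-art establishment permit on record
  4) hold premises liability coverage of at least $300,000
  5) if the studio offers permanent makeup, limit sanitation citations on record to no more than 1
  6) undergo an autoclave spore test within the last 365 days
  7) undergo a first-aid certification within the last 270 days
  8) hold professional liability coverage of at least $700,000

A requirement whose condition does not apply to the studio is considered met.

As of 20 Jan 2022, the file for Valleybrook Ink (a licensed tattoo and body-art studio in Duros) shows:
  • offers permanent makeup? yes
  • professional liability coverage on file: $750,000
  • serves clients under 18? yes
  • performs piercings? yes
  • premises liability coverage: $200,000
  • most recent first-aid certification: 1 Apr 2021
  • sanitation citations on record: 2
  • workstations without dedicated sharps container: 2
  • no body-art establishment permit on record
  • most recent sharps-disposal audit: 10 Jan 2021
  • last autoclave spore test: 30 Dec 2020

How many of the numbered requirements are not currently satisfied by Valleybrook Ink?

1. workstations without dedicated sharps container 2 > 1 → not met
2. condition 'serves clients under 18' holds; sharps-disposal audit 375 days ago vs limit 365 → not met
3. condition 'performs piercings' holds; body-art establishment permit absent → not met
4. premises liability coverage $200,000 < $300,000 → not met
5. condition 'offers permanent makeup' holds; sanitation citations on record 2 > 1 → not met
6. autoclave spore test 386 days ago vs limit 365 → not met
7. first-aid certification 294 days ago vs limit 270 → not met
8. professional liability coverage $750,000 ≥ $700,000 → met
Not met: 7 of 8

7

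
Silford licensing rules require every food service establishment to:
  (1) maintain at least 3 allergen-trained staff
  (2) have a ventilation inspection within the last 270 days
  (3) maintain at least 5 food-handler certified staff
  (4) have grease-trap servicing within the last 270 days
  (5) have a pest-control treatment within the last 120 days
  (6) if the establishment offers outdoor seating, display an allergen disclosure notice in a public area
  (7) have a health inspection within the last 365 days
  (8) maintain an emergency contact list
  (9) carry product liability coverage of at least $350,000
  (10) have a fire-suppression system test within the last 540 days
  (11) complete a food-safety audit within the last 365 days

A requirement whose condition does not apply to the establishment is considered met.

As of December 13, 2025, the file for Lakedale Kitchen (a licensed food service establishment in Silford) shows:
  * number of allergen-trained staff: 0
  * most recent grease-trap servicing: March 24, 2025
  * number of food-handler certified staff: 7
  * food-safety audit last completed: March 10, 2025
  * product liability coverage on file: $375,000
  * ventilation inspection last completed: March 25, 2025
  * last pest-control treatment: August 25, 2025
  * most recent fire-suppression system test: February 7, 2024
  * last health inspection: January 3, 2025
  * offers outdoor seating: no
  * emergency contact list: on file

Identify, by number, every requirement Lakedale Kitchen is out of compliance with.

1. allergen-trained staff 0 < 3 → not met
2. ventilation inspection 263 days ago vs limit 270 → met
3. food-handler certified staff 7 ≥ 5 → met
4. grease-trap servicing 264 days ago vs limit 270 → met
5. pest-control treatment 110 days ago vs limit 120 → met
6. condition 'offers outdoor seating' does not hold → requirement n/a → met
7. health inspection 344 days ago vs limit 365 → met
8. emergency contact list present → met
9. product liability coverage $375,000 ≥ $350,000 → met
10. fire-suppression system test 675 days ago vs limit 540 → not met
11. food-safety audit 278 days ago vs limit 365 → met
Not met: 1, 10

1, 10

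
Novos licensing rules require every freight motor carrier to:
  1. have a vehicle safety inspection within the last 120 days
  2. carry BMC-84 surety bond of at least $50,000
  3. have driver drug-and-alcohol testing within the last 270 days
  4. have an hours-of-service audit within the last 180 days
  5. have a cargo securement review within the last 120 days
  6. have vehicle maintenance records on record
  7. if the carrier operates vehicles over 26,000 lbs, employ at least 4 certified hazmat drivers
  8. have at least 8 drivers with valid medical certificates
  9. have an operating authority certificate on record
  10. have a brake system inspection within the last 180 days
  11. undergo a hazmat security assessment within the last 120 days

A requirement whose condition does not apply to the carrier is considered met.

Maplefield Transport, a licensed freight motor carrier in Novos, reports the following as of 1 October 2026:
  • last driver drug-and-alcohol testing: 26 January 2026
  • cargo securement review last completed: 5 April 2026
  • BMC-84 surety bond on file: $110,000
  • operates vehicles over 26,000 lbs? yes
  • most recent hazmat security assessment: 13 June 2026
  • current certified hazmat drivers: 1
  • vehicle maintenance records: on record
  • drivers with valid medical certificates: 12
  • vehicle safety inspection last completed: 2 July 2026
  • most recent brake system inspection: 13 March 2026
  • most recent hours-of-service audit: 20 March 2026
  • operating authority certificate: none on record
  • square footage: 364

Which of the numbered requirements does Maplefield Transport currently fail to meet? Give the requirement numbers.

4, 5, 7, 9, 10

1. vehicle safety inspection 91 days ago vs limit 120 → met
2. BMC-84 surety bond $110,000 ≥ $50,000 → met
3. driver drug-and-alcohol testing 248 days ago vs limit 270 → met
4. hours-of-service audit 195 days ago vs limit 180 → not met
5. cargo securement review 179 days ago vs limit 120 → not met
6. vehicle maintenance records present → met
7. condition 'operates vehicles over 26,000 lbs' holds; certified hazmat drivers 1 < 4 → not met
8. drivers with valid medical certificates 12 ≥ 8 → met
9. operating authority certificate absent → not met
10. brake system inspection 202 days ago vs limit 180 → not met
11. hazmat security assessment 110 days ago vs limit 120 → met
Not met: 4, 5, 7, 9, 10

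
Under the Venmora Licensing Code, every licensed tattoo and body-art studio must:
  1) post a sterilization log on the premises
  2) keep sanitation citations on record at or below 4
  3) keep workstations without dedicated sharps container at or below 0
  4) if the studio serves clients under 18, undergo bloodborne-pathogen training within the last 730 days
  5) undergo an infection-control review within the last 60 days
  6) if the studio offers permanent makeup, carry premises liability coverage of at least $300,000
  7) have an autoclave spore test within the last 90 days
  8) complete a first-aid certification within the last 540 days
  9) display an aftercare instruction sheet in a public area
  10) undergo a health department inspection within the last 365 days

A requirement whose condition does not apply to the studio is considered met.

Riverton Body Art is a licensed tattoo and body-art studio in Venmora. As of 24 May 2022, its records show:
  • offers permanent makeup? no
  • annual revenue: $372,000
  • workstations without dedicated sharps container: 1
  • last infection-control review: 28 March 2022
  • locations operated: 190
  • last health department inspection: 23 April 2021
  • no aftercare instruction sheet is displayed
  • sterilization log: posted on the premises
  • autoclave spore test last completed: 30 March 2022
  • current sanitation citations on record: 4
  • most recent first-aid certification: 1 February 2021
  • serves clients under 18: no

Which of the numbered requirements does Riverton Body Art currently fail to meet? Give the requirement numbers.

1. sterilization log present → met
2. sanitation citations on record 4 ≤ 4 → met
3. workstations without dedicated sharps container 1 > 0 → not met
4. condition 'serves clients under 18' does not hold → requirement n/a → met
5. infection-control review 57 days ago vs limit 60 → met
6. condition 'offers permanent makeup' does not hold → requirement n/a → met
7. autoclave spore test 55 days ago vs limit 90 → met
8. first-aid certification 477 days ago vs limit 540 → met
9. aftercare instruction sheet absent → not met
10. health department inspection 396 days ago vs limit 365 → not met
Not met: 3, 9, 10

3, 9, 10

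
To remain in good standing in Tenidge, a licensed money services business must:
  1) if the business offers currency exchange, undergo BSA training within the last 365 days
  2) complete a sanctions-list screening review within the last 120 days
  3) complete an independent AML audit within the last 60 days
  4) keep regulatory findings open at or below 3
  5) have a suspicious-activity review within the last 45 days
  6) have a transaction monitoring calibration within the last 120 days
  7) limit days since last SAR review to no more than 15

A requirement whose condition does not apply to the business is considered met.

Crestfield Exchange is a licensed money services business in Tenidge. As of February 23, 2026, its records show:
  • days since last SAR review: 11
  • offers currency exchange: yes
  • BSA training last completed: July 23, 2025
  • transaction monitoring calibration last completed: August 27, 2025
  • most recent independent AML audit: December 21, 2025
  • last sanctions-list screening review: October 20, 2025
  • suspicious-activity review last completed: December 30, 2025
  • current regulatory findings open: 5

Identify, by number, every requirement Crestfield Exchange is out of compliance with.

1. condition 'offers currency exchange' holds; BSA training 215 days ago vs limit 365 → met
2. sanctions-list screening review 126 days ago vs limit 120 → not met
3. independent AML audit 64 days ago vs limit 60 → not met
4. regulatory findings open 5 > 3 → not met
5. suspicious-activity review 55 days ago vs limit 45 → not met
6. transaction monitoring calibration 180 days ago vs limit 120 → not met
7. days since last SAR review 11 ≤ 15 → met
Not met: 2, 3, 4, 5, 6

2, 3, 4, 5, 6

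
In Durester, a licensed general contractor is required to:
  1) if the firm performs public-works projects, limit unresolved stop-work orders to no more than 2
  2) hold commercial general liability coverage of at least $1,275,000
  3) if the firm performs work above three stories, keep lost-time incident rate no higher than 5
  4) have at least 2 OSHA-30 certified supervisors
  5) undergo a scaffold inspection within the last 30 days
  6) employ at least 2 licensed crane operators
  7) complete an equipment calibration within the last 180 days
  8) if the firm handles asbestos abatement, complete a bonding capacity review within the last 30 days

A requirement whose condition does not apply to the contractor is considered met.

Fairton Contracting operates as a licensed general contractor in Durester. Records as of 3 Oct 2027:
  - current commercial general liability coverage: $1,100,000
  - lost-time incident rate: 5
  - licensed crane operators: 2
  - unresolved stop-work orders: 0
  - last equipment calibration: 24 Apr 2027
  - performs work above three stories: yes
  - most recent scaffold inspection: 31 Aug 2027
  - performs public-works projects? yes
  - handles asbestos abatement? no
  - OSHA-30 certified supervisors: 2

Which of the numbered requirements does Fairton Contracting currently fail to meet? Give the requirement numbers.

1. condition 'performs public-works projects' holds; unresolved stop-work orders 0 ≤ 2 → met
2. commercial general liability coverage $1,100,000 < $1,275,000 → not met
3. condition 'performs work above three stories' holds; lost-time incident rate 5 ≤ 5 → met
4. OSHA-30 certified supervisors 2 ≥ 2 → met
5. scaffold inspection 33 days ago vs limit 30 → not met
6. licensed crane operators 2 ≥ 2 → met
7. equipment calibration 162 days ago vs limit 180 → met
8. condition 'handles asbestos abatement' does not hold → requirement n/a → met
Not met: 2, 5

2, 5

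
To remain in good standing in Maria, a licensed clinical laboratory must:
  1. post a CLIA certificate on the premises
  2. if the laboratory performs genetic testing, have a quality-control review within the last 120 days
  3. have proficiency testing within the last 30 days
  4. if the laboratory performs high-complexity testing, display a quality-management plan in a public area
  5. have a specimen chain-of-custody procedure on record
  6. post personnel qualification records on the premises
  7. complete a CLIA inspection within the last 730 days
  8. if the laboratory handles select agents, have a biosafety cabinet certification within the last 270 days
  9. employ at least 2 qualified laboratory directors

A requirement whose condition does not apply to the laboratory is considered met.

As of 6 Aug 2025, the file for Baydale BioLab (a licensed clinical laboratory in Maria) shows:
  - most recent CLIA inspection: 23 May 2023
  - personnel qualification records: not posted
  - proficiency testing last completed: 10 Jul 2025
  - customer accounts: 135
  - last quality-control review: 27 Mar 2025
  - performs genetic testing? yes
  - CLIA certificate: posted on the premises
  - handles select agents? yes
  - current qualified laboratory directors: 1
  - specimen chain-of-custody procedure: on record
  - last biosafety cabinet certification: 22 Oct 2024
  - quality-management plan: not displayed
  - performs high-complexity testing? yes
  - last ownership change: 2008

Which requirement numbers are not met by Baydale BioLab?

2, 4, 6, 7, 8, 9

1. CLIA certificate present → met
2. condition 'performs genetic testing' holds; quality-control review 132 days ago vs limit 120 → not met
3. proficiency testing 27 days ago vs limit 30 → met
4. condition 'performs high-complexity testing' holds; quality-management plan absent → not met
5. specimen chain-of-custody procedure present → met
6. personnel qualification records absent → not met
7. CLIA inspection 806 days ago vs limit 730 → not met
8. condition 'handles select agents' holds; biosafety cabinet certification 288 days ago vs limit 270 → not met
9. qualified laboratory directors 1 < 2 → not met
Not met: 2, 4, 6, 7, 8, 9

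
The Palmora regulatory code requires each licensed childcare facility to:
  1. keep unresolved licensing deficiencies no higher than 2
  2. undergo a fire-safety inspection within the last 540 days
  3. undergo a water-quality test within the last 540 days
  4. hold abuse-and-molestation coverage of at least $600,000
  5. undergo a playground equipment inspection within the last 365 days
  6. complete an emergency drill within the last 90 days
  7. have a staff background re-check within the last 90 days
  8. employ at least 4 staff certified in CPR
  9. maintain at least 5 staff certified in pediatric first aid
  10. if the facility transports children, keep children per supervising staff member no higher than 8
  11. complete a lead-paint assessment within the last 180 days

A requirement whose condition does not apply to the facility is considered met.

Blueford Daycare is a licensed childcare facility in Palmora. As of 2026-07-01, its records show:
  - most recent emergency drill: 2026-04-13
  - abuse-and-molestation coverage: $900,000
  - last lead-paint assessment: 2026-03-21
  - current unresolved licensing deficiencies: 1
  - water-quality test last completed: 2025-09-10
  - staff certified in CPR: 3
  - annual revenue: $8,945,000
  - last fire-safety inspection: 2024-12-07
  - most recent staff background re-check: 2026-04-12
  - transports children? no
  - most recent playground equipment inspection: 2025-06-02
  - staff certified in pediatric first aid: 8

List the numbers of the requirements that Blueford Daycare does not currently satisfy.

1. unresolved licensing deficiencies 1 ≤ 2 → met
2. fire-safety inspection 571 days ago vs limit 540 → not met
3. water-quality test 294 days ago vs limit 540 → met
4. abuse-and-molestation coverage $900,000 ≥ $600,000 → met
5. playground equipment inspection 394 days ago vs limit 365 → not met
6. emergency drill 79 days ago vs limit 90 → met
7. staff background re-check 80 days ago vs limit 90 → met
8. staff certified in CPR 3 < 4 → not met
9. staff certified in pediatric first aid 8 ≥ 5 → met
10. condition 'transports children' does not hold → requirement n/a → met
11. lead-paint assessment 102 days ago vs limit 180 → met
Not met: 2, 5, 8

2, 5, 8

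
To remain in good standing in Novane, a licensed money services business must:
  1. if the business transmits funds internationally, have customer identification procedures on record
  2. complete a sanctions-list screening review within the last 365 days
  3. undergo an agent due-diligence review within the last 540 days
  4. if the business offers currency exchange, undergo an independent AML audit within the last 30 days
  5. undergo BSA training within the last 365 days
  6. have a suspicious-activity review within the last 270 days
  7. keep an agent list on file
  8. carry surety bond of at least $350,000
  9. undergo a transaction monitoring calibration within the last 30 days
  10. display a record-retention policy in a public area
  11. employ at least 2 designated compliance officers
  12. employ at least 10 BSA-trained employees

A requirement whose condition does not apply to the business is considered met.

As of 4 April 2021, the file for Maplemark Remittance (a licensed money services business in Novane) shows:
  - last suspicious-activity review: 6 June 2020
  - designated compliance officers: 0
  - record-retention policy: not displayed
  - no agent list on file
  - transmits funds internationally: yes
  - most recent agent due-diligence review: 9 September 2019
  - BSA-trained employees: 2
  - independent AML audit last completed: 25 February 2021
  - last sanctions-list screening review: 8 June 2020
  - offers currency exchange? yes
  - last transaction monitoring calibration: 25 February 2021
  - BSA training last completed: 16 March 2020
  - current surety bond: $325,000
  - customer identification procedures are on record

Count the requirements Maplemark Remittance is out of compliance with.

10

1. condition 'transmits funds internationally' holds; customer identification procedures present → met
2. sanctions-list screening review 300 days ago vs limit 365 → met
3. agent due-diligence review 573 days ago vs limit 540 → not met
4. condition 'offers currency exchange' holds; independent AML audit 38 days ago vs limit 30 → not met
5. BSA training 384 days ago vs limit 365 → not met
6. suspicious-activity review 302 days ago vs limit 270 → not met
7. agent list absent → not met
8. surety bond $325,000 < $350,000 → not met
9. transaction monitoring calibration 38 days ago vs limit 30 → not met
10. record-retention policy absent → not met
11. designated compliance officers 0 < 2 → not met
12. BSA-trained employees 2 < 10 → not met
Not met: 10 of 12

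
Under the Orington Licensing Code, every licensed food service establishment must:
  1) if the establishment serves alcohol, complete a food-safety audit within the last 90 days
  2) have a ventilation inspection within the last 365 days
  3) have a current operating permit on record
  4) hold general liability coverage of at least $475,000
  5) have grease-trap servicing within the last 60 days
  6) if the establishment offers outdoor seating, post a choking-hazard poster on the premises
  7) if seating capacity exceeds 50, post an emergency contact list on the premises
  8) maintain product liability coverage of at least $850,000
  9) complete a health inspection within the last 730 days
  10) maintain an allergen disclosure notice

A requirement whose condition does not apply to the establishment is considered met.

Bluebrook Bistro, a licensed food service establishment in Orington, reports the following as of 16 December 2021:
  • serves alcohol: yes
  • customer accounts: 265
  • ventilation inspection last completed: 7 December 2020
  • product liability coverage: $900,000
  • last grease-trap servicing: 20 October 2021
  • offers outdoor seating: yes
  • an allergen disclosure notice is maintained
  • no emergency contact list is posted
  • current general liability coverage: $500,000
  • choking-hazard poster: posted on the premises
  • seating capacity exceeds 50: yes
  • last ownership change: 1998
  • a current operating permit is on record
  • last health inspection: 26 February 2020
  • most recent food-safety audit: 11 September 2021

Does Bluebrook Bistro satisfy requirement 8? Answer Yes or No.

8. product liability coverage $900,000 ≥ $850,000 → met

Yes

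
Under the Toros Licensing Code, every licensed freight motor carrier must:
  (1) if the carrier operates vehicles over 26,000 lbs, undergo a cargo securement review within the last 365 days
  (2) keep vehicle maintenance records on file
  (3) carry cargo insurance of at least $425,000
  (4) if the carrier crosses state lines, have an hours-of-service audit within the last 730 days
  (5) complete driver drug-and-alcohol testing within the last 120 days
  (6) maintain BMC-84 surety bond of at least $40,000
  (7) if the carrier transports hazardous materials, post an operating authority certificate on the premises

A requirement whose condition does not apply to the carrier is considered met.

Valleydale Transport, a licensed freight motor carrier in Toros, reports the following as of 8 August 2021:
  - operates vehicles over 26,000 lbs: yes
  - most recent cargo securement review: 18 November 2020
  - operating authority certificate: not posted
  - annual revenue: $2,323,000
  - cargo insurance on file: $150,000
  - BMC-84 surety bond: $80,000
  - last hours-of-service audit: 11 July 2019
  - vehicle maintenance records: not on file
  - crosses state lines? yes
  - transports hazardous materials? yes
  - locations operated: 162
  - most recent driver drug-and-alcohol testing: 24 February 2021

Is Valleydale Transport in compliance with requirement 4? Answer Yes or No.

4. condition 'crosses state lines' holds; hours-of-service audit 759 days ago vs limit 730 → not met

No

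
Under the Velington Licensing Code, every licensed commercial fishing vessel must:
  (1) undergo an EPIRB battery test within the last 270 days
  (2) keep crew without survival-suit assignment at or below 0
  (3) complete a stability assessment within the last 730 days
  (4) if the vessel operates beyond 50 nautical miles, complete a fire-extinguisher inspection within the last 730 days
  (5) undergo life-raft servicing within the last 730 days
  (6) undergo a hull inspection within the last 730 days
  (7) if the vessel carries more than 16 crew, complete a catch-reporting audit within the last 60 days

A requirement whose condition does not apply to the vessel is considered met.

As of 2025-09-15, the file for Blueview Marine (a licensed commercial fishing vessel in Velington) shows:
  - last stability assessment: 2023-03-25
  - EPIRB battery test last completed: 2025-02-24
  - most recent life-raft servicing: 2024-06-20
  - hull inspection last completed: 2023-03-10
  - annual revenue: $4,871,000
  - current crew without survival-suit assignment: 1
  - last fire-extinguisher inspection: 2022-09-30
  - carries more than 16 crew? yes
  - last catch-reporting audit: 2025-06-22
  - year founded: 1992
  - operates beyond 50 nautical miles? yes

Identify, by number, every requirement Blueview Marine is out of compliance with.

1. EPIRB battery test 203 days ago vs limit 270 → met
2. crew without survival-suit assignment 1 > 0 → not met
3. stability assessment 905 days ago vs limit 730 → not met
4. condition 'operates beyond 50 nautical miles' holds; fire-extinguisher inspection 1081 days ago vs limit 730 → not met
5. life-raft servicing 452 days ago vs limit 730 → met
6. hull inspection 920 days ago vs limit 730 → not met
7. condition 'carries more than 16 crew' holds; catch-reporting audit 85 days ago vs limit 60 → not met
Not met: 2, 3, 4, 6, 7

2, 3, 4, 6, 7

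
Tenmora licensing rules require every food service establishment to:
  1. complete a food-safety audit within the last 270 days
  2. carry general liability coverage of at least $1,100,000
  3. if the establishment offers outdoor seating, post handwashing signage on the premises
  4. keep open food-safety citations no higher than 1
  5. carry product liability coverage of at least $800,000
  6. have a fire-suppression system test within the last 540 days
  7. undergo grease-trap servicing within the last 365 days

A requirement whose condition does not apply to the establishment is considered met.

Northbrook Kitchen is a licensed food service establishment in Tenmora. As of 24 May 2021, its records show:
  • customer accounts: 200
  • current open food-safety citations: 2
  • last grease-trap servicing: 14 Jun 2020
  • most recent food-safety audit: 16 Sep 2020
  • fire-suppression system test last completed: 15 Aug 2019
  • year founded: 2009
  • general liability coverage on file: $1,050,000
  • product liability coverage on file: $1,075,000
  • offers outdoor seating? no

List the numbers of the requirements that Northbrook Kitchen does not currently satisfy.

1. food-safety audit 250 days ago vs limit 270 → met
2. general liability coverage $1,050,000 < $1,100,000 → not met
3. condition 'offers outdoor seating' does not hold → requirement n/a → met
4. open food-safety citations 2 > 1 → not met
5. product liability coverage $1,075,000 ≥ $800,000 → met
6. fire-suppression system test 648 days ago vs limit 540 → not met
7. grease-trap servicing 344 days ago vs limit 365 → met
Not met: 2, 4, 6

2, 4, 6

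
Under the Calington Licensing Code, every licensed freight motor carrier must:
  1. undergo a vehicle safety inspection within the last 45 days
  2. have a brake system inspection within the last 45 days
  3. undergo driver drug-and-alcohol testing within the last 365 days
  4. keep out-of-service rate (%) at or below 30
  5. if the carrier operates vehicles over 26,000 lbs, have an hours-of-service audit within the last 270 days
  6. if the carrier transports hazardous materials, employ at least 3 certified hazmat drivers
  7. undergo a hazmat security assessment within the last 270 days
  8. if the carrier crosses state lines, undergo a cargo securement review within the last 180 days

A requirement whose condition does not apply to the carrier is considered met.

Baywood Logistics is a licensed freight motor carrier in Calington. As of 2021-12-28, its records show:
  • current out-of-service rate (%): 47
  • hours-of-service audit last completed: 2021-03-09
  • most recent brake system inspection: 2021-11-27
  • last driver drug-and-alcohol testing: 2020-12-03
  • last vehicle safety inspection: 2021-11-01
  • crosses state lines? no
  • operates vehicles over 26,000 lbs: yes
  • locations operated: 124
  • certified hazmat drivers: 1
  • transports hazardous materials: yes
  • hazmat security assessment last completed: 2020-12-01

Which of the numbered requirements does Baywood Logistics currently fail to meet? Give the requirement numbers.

1, 3, 4, 5, 6, 7

1. vehicle safety inspection 57 days ago vs limit 45 → not met
2. brake system inspection 31 days ago vs limit 45 → met
3. driver drug-and-alcohol testing 390 days ago vs limit 365 → not met
4. out-of-service rate (%) 47 > 30 → not met
5. condition 'operates vehicles over 26,000 lbs' holds; hours-of-service audit 294 days ago vs limit 270 → not met
6. condition 'transports hazardous materials' holds; certified hazmat drivers 1 < 3 → not met
7. hazmat security assessment 392 days ago vs limit 270 → not met
8. condition 'crosses state lines' does not hold → requirement n/a → met
Not met: 1, 3, 4, 5, 6, 7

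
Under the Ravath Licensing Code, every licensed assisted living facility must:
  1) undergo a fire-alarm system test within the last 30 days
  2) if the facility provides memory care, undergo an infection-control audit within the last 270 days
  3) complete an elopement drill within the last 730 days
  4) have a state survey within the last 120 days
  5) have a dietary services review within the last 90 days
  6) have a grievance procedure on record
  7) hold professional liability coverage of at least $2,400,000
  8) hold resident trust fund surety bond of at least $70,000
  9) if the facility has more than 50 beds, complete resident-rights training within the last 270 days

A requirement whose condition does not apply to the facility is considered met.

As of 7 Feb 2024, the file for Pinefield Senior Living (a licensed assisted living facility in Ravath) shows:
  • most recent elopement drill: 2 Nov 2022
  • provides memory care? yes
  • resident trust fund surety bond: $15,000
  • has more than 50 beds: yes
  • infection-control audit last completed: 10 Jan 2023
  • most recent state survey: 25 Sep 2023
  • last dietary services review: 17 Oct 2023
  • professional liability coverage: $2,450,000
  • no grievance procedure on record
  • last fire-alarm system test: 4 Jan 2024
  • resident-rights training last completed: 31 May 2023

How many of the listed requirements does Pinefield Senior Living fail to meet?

6

1. fire-alarm system test 34 days ago vs limit 30 → not met
2. condition 'provides memory care' holds; infection-control audit 393 days ago vs limit 270 → not met
3. elopement drill 462 days ago vs limit 730 → met
4. state survey 135 days ago vs limit 120 → not met
5. dietary services review 113 days ago vs limit 90 → not met
6. grievance procedure absent → not met
7. professional liability coverage $2,450,000 ≥ $2,400,000 → met
8. resident trust fund surety bond $15,000 < $70,000 → not met
9. condition 'has more than 50 beds' holds; resident-rights training 252 days ago vs limit 270 → met
Not met: 6 of 9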